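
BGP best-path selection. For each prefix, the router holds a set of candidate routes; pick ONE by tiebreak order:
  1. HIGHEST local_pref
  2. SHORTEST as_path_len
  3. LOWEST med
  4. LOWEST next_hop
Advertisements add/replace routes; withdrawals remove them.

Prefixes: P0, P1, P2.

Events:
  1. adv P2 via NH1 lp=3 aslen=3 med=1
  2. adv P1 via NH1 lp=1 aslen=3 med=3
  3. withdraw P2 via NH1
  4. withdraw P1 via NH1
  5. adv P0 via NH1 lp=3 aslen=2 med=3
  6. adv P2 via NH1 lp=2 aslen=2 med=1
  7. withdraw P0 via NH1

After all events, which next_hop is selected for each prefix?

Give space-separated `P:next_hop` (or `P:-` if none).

Answer: P0:- P1:- P2:NH1

Derivation:
Op 1: best P0=- P1=- P2=NH1
Op 2: best P0=- P1=NH1 P2=NH1
Op 3: best P0=- P1=NH1 P2=-
Op 4: best P0=- P1=- P2=-
Op 5: best P0=NH1 P1=- P2=-
Op 6: best P0=NH1 P1=- P2=NH1
Op 7: best P0=- P1=- P2=NH1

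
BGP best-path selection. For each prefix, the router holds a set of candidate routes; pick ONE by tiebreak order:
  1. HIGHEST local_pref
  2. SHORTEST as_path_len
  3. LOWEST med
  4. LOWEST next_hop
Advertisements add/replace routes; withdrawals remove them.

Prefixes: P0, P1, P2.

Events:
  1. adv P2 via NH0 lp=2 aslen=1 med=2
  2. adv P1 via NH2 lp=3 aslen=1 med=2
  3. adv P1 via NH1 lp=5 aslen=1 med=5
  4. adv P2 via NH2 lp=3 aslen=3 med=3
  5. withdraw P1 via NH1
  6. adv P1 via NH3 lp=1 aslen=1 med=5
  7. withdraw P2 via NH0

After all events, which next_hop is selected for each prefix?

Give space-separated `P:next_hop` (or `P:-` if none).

Op 1: best P0=- P1=- P2=NH0
Op 2: best P0=- P1=NH2 P2=NH0
Op 3: best P0=- P1=NH1 P2=NH0
Op 4: best P0=- P1=NH1 P2=NH2
Op 5: best P0=- P1=NH2 P2=NH2
Op 6: best P0=- P1=NH2 P2=NH2
Op 7: best P0=- P1=NH2 P2=NH2

Answer: P0:- P1:NH2 P2:NH2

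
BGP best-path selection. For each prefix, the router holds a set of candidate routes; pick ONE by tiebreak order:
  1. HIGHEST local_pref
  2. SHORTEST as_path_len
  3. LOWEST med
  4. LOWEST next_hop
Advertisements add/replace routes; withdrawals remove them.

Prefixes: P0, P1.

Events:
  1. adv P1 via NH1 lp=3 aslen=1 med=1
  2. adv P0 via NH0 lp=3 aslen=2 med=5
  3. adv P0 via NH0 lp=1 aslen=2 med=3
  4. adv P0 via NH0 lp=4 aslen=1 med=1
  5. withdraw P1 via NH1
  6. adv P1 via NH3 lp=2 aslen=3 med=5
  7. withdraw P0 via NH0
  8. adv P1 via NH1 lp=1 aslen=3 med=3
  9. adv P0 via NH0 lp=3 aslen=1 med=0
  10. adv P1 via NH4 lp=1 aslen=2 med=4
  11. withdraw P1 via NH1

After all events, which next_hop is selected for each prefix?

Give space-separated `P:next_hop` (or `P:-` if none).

Answer: P0:NH0 P1:NH3

Derivation:
Op 1: best P0=- P1=NH1
Op 2: best P0=NH0 P1=NH1
Op 3: best P0=NH0 P1=NH1
Op 4: best P0=NH0 P1=NH1
Op 5: best P0=NH0 P1=-
Op 6: best P0=NH0 P1=NH3
Op 7: best P0=- P1=NH3
Op 8: best P0=- P1=NH3
Op 9: best P0=NH0 P1=NH3
Op 10: best P0=NH0 P1=NH3
Op 11: best P0=NH0 P1=NH3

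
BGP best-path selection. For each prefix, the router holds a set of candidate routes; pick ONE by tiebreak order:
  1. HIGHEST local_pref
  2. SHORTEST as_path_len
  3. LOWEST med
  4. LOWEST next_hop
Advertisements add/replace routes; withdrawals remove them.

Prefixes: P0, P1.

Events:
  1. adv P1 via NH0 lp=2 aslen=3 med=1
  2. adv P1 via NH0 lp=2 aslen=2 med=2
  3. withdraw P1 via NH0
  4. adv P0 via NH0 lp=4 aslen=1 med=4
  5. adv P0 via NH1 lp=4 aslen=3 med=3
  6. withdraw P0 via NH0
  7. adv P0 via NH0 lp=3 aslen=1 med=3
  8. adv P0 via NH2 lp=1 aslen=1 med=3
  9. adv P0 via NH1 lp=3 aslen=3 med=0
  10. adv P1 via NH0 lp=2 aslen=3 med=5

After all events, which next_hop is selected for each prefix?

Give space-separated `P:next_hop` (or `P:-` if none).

Answer: P0:NH0 P1:NH0

Derivation:
Op 1: best P0=- P1=NH0
Op 2: best P0=- P1=NH0
Op 3: best P0=- P1=-
Op 4: best P0=NH0 P1=-
Op 5: best P0=NH0 P1=-
Op 6: best P0=NH1 P1=-
Op 7: best P0=NH1 P1=-
Op 8: best P0=NH1 P1=-
Op 9: best P0=NH0 P1=-
Op 10: best P0=NH0 P1=NH0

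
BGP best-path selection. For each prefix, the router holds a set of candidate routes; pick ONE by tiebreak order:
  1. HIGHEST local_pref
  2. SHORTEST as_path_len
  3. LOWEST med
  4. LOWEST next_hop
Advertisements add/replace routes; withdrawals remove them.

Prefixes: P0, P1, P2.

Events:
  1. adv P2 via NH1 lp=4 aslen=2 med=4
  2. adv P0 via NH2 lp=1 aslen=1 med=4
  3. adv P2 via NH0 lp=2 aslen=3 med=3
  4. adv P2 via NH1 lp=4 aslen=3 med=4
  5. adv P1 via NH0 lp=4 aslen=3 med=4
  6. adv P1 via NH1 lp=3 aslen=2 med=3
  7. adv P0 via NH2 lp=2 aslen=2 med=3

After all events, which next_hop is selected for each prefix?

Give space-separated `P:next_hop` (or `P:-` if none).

Answer: P0:NH2 P1:NH0 P2:NH1

Derivation:
Op 1: best P0=- P1=- P2=NH1
Op 2: best P0=NH2 P1=- P2=NH1
Op 3: best P0=NH2 P1=- P2=NH1
Op 4: best P0=NH2 P1=- P2=NH1
Op 5: best P0=NH2 P1=NH0 P2=NH1
Op 6: best P0=NH2 P1=NH0 P2=NH1
Op 7: best P0=NH2 P1=NH0 P2=NH1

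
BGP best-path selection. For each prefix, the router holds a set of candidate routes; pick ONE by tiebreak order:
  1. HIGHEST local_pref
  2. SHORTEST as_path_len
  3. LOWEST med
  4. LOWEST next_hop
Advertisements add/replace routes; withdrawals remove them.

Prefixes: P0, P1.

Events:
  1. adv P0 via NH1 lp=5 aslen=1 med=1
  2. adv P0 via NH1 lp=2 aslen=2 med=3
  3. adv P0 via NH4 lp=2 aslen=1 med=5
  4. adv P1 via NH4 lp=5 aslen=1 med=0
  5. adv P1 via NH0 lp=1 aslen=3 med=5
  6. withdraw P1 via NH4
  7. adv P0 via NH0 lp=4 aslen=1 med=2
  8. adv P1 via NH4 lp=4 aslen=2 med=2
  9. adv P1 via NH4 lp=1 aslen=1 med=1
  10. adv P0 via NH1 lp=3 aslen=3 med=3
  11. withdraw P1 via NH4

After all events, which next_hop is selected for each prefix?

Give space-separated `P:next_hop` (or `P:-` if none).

Op 1: best P0=NH1 P1=-
Op 2: best P0=NH1 P1=-
Op 3: best P0=NH4 P1=-
Op 4: best P0=NH4 P1=NH4
Op 5: best P0=NH4 P1=NH4
Op 6: best P0=NH4 P1=NH0
Op 7: best P0=NH0 P1=NH0
Op 8: best P0=NH0 P1=NH4
Op 9: best P0=NH0 P1=NH4
Op 10: best P0=NH0 P1=NH4
Op 11: best P0=NH0 P1=NH0

Answer: P0:NH0 P1:NH0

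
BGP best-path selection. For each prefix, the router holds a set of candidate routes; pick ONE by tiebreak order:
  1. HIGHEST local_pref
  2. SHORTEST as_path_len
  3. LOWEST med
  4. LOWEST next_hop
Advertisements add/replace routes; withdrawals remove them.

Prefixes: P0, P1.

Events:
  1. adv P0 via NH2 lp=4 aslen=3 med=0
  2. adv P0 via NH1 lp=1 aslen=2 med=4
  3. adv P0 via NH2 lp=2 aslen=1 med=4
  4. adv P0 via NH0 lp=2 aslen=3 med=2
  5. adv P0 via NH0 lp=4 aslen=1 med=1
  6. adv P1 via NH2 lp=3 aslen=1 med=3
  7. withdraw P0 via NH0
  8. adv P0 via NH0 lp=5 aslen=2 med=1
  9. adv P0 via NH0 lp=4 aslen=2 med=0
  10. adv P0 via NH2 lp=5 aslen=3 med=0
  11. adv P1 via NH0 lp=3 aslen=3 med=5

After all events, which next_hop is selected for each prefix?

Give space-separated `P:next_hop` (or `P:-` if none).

Op 1: best P0=NH2 P1=-
Op 2: best P0=NH2 P1=-
Op 3: best P0=NH2 P1=-
Op 4: best P0=NH2 P1=-
Op 5: best P0=NH0 P1=-
Op 6: best P0=NH0 P1=NH2
Op 7: best P0=NH2 P1=NH2
Op 8: best P0=NH0 P1=NH2
Op 9: best P0=NH0 P1=NH2
Op 10: best P0=NH2 P1=NH2
Op 11: best P0=NH2 P1=NH2

Answer: P0:NH2 P1:NH2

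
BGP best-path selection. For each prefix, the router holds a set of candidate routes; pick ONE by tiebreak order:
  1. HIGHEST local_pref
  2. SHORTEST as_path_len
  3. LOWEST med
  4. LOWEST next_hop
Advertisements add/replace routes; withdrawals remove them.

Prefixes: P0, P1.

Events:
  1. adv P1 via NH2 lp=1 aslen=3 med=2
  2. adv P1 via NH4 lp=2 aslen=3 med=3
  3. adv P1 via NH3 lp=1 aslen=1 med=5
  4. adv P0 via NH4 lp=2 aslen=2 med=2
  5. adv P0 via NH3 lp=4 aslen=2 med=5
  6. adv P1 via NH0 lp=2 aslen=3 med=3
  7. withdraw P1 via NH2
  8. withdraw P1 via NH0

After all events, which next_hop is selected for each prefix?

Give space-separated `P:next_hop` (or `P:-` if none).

Answer: P0:NH3 P1:NH4

Derivation:
Op 1: best P0=- P1=NH2
Op 2: best P0=- P1=NH4
Op 3: best P0=- P1=NH4
Op 4: best P0=NH4 P1=NH4
Op 5: best P0=NH3 P1=NH4
Op 6: best P0=NH3 P1=NH0
Op 7: best P0=NH3 P1=NH0
Op 8: best P0=NH3 P1=NH4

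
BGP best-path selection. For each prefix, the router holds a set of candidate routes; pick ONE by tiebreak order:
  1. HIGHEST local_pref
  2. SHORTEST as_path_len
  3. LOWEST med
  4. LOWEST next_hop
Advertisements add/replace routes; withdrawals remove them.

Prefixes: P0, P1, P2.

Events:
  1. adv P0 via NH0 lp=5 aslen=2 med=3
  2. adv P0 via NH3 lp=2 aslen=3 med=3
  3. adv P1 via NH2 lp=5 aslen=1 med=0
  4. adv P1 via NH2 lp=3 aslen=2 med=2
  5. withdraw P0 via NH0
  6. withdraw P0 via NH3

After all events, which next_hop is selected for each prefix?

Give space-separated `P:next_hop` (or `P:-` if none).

Op 1: best P0=NH0 P1=- P2=-
Op 2: best P0=NH0 P1=- P2=-
Op 3: best P0=NH0 P1=NH2 P2=-
Op 4: best P0=NH0 P1=NH2 P2=-
Op 5: best P0=NH3 P1=NH2 P2=-
Op 6: best P0=- P1=NH2 P2=-

Answer: P0:- P1:NH2 P2:-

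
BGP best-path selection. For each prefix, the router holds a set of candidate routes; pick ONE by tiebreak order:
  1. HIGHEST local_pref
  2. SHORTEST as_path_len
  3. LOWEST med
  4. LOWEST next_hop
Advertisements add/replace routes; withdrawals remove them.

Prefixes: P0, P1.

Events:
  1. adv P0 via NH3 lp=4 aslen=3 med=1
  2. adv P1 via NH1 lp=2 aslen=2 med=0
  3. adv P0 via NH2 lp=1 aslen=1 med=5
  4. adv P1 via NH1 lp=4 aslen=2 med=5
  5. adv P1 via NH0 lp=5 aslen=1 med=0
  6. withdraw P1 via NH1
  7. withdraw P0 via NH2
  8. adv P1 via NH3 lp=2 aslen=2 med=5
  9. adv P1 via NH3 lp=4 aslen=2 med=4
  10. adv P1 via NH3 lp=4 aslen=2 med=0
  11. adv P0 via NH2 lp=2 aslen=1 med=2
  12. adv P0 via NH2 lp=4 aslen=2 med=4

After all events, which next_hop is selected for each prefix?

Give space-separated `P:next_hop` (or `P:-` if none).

Op 1: best P0=NH3 P1=-
Op 2: best P0=NH3 P1=NH1
Op 3: best P0=NH3 P1=NH1
Op 4: best P0=NH3 P1=NH1
Op 5: best P0=NH3 P1=NH0
Op 6: best P0=NH3 P1=NH0
Op 7: best P0=NH3 P1=NH0
Op 8: best P0=NH3 P1=NH0
Op 9: best P0=NH3 P1=NH0
Op 10: best P0=NH3 P1=NH0
Op 11: best P0=NH3 P1=NH0
Op 12: best P0=NH2 P1=NH0

Answer: P0:NH2 P1:NH0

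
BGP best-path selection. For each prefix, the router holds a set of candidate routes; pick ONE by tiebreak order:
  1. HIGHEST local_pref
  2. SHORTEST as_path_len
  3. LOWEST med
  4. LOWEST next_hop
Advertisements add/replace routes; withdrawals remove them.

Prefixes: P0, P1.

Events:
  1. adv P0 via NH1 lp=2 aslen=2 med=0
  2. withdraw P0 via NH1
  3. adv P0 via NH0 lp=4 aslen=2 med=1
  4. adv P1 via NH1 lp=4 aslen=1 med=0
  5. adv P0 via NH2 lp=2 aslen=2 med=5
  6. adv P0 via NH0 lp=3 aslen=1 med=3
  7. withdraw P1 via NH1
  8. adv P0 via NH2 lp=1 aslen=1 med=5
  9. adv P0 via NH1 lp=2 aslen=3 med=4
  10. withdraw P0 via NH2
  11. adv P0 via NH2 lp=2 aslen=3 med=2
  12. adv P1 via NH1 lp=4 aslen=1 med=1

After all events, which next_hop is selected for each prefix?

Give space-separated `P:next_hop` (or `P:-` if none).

Answer: P0:NH0 P1:NH1

Derivation:
Op 1: best P0=NH1 P1=-
Op 2: best P0=- P1=-
Op 3: best P0=NH0 P1=-
Op 4: best P0=NH0 P1=NH1
Op 5: best P0=NH0 P1=NH1
Op 6: best P0=NH0 P1=NH1
Op 7: best P0=NH0 P1=-
Op 8: best P0=NH0 P1=-
Op 9: best P0=NH0 P1=-
Op 10: best P0=NH0 P1=-
Op 11: best P0=NH0 P1=-
Op 12: best P0=NH0 P1=NH1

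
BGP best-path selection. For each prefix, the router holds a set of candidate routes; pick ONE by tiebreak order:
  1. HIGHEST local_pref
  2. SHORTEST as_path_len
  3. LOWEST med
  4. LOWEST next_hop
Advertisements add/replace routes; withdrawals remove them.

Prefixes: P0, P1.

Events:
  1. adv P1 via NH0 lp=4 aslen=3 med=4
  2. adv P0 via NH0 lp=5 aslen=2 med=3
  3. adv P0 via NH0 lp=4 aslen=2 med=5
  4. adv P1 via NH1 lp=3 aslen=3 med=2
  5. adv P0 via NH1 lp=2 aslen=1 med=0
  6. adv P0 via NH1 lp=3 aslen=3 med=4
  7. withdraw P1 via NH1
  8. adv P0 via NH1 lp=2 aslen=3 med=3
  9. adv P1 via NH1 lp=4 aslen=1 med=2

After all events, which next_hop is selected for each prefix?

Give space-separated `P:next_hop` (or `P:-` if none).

Answer: P0:NH0 P1:NH1

Derivation:
Op 1: best P0=- P1=NH0
Op 2: best P0=NH0 P1=NH0
Op 3: best P0=NH0 P1=NH0
Op 4: best P0=NH0 P1=NH0
Op 5: best P0=NH0 P1=NH0
Op 6: best P0=NH0 P1=NH0
Op 7: best P0=NH0 P1=NH0
Op 8: best P0=NH0 P1=NH0
Op 9: best P0=NH0 P1=NH1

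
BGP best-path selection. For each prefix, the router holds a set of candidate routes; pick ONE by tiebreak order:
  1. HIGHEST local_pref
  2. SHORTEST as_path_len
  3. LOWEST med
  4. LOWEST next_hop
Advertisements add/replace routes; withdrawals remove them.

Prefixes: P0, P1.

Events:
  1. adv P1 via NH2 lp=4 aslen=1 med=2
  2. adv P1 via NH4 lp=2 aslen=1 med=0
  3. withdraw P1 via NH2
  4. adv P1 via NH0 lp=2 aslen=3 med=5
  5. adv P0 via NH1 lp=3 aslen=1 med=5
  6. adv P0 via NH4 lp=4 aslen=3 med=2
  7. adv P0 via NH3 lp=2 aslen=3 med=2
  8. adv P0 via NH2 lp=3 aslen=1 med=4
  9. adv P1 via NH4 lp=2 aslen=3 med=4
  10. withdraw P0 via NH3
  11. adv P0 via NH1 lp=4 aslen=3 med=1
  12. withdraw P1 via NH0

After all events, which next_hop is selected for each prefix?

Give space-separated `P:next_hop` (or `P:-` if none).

Answer: P0:NH1 P1:NH4

Derivation:
Op 1: best P0=- P1=NH2
Op 2: best P0=- P1=NH2
Op 3: best P0=- P1=NH4
Op 4: best P0=- P1=NH4
Op 5: best P0=NH1 P1=NH4
Op 6: best P0=NH4 P1=NH4
Op 7: best P0=NH4 P1=NH4
Op 8: best P0=NH4 P1=NH4
Op 9: best P0=NH4 P1=NH4
Op 10: best P0=NH4 P1=NH4
Op 11: best P0=NH1 P1=NH4
Op 12: best P0=NH1 P1=NH4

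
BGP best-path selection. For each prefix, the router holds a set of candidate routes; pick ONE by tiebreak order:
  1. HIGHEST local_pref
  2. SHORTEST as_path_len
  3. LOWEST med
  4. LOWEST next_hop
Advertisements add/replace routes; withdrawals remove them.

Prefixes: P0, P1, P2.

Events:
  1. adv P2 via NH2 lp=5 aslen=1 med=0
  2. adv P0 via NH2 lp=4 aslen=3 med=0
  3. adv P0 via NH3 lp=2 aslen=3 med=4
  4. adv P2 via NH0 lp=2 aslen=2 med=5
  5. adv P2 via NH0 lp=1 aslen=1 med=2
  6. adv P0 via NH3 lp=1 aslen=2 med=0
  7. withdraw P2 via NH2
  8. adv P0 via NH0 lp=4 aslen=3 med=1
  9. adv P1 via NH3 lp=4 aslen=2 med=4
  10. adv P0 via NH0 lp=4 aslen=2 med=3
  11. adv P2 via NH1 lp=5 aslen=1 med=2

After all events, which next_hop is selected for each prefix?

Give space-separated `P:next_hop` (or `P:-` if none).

Answer: P0:NH0 P1:NH3 P2:NH1

Derivation:
Op 1: best P0=- P1=- P2=NH2
Op 2: best P0=NH2 P1=- P2=NH2
Op 3: best P0=NH2 P1=- P2=NH2
Op 4: best P0=NH2 P1=- P2=NH2
Op 5: best P0=NH2 P1=- P2=NH2
Op 6: best P0=NH2 P1=- P2=NH2
Op 7: best P0=NH2 P1=- P2=NH0
Op 8: best P0=NH2 P1=- P2=NH0
Op 9: best P0=NH2 P1=NH3 P2=NH0
Op 10: best P0=NH0 P1=NH3 P2=NH0
Op 11: best P0=NH0 P1=NH3 P2=NH1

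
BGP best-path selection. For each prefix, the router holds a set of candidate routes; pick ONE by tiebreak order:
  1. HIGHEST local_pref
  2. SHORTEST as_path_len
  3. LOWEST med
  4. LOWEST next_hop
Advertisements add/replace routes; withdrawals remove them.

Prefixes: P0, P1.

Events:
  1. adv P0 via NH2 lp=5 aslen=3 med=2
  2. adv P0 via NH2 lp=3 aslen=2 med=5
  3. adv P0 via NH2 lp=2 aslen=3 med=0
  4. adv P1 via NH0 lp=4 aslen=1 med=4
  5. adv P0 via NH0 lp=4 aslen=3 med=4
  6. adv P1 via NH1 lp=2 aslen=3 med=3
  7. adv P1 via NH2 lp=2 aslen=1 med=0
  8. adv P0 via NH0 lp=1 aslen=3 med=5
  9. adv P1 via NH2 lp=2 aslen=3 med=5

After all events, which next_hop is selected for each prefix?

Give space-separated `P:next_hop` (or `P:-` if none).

Answer: P0:NH2 P1:NH0

Derivation:
Op 1: best P0=NH2 P1=-
Op 2: best P0=NH2 P1=-
Op 3: best P0=NH2 P1=-
Op 4: best P0=NH2 P1=NH0
Op 5: best P0=NH0 P1=NH0
Op 6: best P0=NH0 P1=NH0
Op 7: best P0=NH0 P1=NH0
Op 8: best P0=NH2 P1=NH0
Op 9: best P0=NH2 P1=NH0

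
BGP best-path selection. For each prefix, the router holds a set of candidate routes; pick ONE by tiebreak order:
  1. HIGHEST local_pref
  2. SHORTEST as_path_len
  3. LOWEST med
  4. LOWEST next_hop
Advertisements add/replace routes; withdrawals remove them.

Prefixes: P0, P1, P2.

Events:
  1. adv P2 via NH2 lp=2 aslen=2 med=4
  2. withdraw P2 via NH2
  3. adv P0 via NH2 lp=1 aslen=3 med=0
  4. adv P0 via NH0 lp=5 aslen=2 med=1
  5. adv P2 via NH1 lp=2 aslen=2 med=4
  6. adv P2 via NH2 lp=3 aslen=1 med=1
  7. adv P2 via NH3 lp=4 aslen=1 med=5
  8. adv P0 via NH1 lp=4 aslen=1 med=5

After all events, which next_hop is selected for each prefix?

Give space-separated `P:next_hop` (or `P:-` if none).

Answer: P0:NH0 P1:- P2:NH3

Derivation:
Op 1: best P0=- P1=- P2=NH2
Op 2: best P0=- P1=- P2=-
Op 3: best P0=NH2 P1=- P2=-
Op 4: best P0=NH0 P1=- P2=-
Op 5: best P0=NH0 P1=- P2=NH1
Op 6: best P0=NH0 P1=- P2=NH2
Op 7: best P0=NH0 P1=- P2=NH3
Op 8: best P0=NH0 P1=- P2=NH3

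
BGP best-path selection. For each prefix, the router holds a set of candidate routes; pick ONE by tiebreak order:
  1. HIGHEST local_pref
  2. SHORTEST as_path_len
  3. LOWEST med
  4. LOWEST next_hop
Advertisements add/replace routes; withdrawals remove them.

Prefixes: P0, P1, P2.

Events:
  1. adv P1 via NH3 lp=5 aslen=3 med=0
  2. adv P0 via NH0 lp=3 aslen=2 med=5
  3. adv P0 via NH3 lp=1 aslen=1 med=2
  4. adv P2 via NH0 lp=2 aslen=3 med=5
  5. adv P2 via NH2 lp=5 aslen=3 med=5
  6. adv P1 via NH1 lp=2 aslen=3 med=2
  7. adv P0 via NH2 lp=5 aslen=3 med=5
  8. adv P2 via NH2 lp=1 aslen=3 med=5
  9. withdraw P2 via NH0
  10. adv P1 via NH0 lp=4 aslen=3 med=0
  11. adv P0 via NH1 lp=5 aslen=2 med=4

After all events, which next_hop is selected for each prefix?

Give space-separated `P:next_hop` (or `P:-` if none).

Answer: P0:NH1 P1:NH3 P2:NH2

Derivation:
Op 1: best P0=- P1=NH3 P2=-
Op 2: best P0=NH0 P1=NH3 P2=-
Op 3: best P0=NH0 P1=NH3 P2=-
Op 4: best P0=NH0 P1=NH3 P2=NH0
Op 5: best P0=NH0 P1=NH3 P2=NH2
Op 6: best P0=NH0 P1=NH3 P2=NH2
Op 7: best P0=NH2 P1=NH3 P2=NH2
Op 8: best P0=NH2 P1=NH3 P2=NH0
Op 9: best P0=NH2 P1=NH3 P2=NH2
Op 10: best P0=NH2 P1=NH3 P2=NH2
Op 11: best P0=NH1 P1=NH3 P2=NH2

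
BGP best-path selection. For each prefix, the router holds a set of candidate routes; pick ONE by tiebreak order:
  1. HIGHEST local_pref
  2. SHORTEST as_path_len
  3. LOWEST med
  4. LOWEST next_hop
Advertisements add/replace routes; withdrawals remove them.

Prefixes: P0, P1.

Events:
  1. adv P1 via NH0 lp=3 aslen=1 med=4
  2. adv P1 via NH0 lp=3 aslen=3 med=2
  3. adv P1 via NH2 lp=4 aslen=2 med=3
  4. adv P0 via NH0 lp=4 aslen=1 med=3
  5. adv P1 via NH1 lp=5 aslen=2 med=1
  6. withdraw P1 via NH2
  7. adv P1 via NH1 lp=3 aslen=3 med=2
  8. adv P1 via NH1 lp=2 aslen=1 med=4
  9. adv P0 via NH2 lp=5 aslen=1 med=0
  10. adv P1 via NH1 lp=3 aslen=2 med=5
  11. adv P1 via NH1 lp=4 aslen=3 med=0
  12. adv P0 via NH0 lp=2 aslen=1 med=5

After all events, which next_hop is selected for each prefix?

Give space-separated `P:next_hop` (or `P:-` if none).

Op 1: best P0=- P1=NH0
Op 2: best P0=- P1=NH0
Op 3: best P0=- P1=NH2
Op 4: best P0=NH0 P1=NH2
Op 5: best P0=NH0 P1=NH1
Op 6: best P0=NH0 P1=NH1
Op 7: best P0=NH0 P1=NH0
Op 8: best P0=NH0 P1=NH0
Op 9: best P0=NH2 P1=NH0
Op 10: best P0=NH2 P1=NH1
Op 11: best P0=NH2 P1=NH1
Op 12: best P0=NH2 P1=NH1

Answer: P0:NH2 P1:NH1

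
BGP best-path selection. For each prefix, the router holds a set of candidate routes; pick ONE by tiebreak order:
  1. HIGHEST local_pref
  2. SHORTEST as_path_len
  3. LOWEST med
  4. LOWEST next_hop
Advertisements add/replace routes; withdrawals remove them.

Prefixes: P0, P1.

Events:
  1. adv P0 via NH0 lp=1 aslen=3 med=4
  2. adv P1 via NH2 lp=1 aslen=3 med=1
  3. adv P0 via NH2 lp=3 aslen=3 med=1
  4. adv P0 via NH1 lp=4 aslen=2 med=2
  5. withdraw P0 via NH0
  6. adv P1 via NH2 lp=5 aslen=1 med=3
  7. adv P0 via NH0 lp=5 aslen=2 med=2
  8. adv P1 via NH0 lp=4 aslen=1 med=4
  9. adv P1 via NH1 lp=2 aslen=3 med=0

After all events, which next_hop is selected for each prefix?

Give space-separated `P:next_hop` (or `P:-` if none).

Answer: P0:NH0 P1:NH2

Derivation:
Op 1: best P0=NH0 P1=-
Op 2: best P0=NH0 P1=NH2
Op 3: best P0=NH2 P1=NH2
Op 4: best P0=NH1 P1=NH2
Op 5: best P0=NH1 P1=NH2
Op 6: best P0=NH1 P1=NH2
Op 7: best P0=NH0 P1=NH2
Op 8: best P0=NH0 P1=NH2
Op 9: best P0=NH0 P1=NH2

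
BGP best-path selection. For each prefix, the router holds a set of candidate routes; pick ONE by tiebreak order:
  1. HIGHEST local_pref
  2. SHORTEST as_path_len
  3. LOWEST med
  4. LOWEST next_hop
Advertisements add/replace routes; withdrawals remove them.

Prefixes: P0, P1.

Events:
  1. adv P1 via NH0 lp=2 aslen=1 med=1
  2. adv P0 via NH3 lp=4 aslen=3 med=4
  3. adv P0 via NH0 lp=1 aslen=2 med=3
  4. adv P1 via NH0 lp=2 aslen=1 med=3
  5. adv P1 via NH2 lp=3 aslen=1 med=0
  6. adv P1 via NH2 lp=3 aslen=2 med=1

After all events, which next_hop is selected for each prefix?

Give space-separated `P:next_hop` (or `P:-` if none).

Answer: P0:NH3 P1:NH2

Derivation:
Op 1: best P0=- P1=NH0
Op 2: best P0=NH3 P1=NH0
Op 3: best P0=NH3 P1=NH0
Op 4: best P0=NH3 P1=NH0
Op 5: best P0=NH3 P1=NH2
Op 6: best P0=NH3 P1=NH2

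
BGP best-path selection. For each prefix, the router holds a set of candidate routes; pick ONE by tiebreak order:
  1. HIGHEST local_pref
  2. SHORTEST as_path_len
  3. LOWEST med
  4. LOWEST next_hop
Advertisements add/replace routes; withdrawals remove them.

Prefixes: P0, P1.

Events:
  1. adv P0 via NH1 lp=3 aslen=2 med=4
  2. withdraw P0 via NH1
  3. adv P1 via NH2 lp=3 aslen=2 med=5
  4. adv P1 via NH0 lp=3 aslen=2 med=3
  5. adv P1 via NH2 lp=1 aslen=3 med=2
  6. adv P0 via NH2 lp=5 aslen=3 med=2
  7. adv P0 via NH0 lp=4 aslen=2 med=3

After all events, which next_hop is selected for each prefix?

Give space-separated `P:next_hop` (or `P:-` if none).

Op 1: best P0=NH1 P1=-
Op 2: best P0=- P1=-
Op 3: best P0=- P1=NH2
Op 4: best P0=- P1=NH0
Op 5: best P0=- P1=NH0
Op 6: best P0=NH2 P1=NH0
Op 7: best P0=NH2 P1=NH0

Answer: P0:NH2 P1:NH0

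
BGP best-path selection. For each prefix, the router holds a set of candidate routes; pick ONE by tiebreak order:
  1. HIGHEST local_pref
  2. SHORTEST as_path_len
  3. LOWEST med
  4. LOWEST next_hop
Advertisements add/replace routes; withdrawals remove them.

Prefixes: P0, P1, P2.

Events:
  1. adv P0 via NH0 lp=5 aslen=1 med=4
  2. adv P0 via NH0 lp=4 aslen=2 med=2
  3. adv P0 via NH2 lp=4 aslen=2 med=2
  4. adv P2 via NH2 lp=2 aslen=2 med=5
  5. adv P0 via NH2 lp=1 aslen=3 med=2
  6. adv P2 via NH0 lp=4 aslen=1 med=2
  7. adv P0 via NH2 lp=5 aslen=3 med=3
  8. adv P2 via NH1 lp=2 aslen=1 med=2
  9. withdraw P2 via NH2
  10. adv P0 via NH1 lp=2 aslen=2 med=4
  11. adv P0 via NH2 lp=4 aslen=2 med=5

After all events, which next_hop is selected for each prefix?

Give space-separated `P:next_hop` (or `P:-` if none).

Answer: P0:NH0 P1:- P2:NH0

Derivation:
Op 1: best P0=NH0 P1=- P2=-
Op 2: best P0=NH0 P1=- P2=-
Op 3: best P0=NH0 P1=- P2=-
Op 4: best P0=NH0 P1=- P2=NH2
Op 5: best P0=NH0 P1=- P2=NH2
Op 6: best P0=NH0 P1=- P2=NH0
Op 7: best P0=NH2 P1=- P2=NH0
Op 8: best P0=NH2 P1=- P2=NH0
Op 9: best P0=NH2 P1=- P2=NH0
Op 10: best P0=NH2 P1=- P2=NH0
Op 11: best P0=NH0 P1=- P2=NH0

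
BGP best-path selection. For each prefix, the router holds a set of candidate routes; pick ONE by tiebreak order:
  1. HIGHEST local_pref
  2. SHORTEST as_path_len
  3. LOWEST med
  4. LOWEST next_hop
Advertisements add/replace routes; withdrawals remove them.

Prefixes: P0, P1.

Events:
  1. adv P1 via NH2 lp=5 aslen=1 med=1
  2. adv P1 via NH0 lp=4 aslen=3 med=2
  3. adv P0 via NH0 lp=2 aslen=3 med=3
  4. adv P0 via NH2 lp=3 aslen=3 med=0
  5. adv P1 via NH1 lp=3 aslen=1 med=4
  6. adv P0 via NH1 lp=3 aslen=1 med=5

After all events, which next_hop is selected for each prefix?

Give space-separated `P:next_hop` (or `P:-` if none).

Answer: P0:NH1 P1:NH2

Derivation:
Op 1: best P0=- P1=NH2
Op 2: best P0=- P1=NH2
Op 3: best P0=NH0 P1=NH2
Op 4: best P0=NH2 P1=NH2
Op 5: best P0=NH2 P1=NH2
Op 6: best P0=NH1 P1=NH2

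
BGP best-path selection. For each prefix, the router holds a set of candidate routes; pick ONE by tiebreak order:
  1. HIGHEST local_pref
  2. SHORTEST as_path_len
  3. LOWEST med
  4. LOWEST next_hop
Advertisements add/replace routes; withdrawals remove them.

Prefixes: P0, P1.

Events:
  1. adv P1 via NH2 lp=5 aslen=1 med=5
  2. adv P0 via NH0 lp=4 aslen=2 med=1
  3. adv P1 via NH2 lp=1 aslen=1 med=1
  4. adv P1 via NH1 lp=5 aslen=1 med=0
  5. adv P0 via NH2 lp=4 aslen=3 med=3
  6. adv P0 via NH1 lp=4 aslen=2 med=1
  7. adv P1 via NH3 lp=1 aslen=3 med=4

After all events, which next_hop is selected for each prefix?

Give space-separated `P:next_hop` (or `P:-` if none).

Op 1: best P0=- P1=NH2
Op 2: best P0=NH0 P1=NH2
Op 3: best P0=NH0 P1=NH2
Op 4: best P0=NH0 P1=NH1
Op 5: best P0=NH0 P1=NH1
Op 6: best P0=NH0 P1=NH1
Op 7: best P0=NH0 P1=NH1

Answer: P0:NH0 P1:NH1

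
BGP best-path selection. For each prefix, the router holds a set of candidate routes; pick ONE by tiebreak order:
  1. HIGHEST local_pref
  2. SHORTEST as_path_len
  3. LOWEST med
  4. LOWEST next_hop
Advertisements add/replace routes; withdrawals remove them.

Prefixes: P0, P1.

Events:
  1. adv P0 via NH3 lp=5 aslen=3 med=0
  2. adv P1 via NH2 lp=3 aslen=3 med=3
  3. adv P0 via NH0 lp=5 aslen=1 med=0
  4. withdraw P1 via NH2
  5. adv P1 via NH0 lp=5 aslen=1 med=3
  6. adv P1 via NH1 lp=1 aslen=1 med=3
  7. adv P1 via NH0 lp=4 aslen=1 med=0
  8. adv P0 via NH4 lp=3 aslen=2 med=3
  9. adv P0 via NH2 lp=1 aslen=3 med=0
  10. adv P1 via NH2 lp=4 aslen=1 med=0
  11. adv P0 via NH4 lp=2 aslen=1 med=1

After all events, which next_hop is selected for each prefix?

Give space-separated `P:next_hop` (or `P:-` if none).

Op 1: best P0=NH3 P1=-
Op 2: best P0=NH3 P1=NH2
Op 3: best P0=NH0 P1=NH2
Op 4: best P0=NH0 P1=-
Op 5: best P0=NH0 P1=NH0
Op 6: best P0=NH0 P1=NH0
Op 7: best P0=NH0 P1=NH0
Op 8: best P0=NH0 P1=NH0
Op 9: best P0=NH0 P1=NH0
Op 10: best P0=NH0 P1=NH0
Op 11: best P0=NH0 P1=NH0

Answer: P0:NH0 P1:NH0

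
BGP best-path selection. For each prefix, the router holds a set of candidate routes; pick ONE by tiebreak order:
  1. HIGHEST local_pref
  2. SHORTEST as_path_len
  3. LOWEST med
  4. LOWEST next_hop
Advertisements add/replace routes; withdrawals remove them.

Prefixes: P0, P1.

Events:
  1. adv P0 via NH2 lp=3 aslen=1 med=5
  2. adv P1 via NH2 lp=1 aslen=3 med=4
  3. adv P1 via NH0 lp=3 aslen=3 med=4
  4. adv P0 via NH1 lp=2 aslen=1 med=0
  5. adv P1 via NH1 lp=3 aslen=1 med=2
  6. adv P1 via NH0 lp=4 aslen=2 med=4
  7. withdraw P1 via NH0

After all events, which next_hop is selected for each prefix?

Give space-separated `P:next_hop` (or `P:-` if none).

Answer: P0:NH2 P1:NH1

Derivation:
Op 1: best P0=NH2 P1=-
Op 2: best P0=NH2 P1=NH2
Op 3: best P0=NH2 P1=NH0
Op 4: best P0=NH2 P1=NH0
Op 5: best P0=NH2 P1=NH1
Op 6: best P0=NH2 P1=NH0
Op 7: best P0=NH2 P1=NH1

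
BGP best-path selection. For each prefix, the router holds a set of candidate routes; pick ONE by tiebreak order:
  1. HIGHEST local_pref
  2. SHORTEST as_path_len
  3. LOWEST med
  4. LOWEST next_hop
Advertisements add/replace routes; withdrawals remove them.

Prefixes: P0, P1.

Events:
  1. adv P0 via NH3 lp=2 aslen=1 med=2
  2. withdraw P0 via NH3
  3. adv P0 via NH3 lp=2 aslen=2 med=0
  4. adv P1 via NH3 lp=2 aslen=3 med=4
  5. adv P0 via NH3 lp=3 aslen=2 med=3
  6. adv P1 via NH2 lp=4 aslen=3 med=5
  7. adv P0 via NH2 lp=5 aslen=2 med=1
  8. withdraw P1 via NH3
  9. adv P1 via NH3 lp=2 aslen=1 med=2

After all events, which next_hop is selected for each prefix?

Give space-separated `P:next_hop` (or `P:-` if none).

Answer: P0:NH2 P1:NH2

Derivation:
Op 1: best P0=NH3 P1=-
Op 2: best P0=- P1=-
Op 3: best P0=NH3 P1=-
Op 4: best P0=NH3 P1=NH3
Op 5: best P0=NH3 P1=NH3
Op 6: best P0=NH3 P1=NH2
Op 7: best P0=NH2 P1=NH2
Op 8: best P0=NH2 P1=NH2
Op 9: best P0=NH2 P1=NH2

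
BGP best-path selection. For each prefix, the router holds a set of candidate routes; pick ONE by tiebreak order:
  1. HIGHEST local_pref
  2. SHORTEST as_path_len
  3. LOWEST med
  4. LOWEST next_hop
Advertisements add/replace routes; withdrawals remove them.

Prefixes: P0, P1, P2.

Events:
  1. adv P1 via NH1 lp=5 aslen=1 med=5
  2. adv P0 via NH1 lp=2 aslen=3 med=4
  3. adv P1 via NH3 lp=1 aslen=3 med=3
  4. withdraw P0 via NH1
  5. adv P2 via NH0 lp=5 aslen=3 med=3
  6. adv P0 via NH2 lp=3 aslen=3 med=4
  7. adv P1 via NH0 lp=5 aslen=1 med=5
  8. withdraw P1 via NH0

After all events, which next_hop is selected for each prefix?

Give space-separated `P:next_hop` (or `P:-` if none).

Answer: P0:NH2 P1:NH1 P2:NH0

Derivation:
Op 1: best P0=- P1=NH1 P2=-
Op 2: best P0=NH1 P1=NH1 P2=-
Op 3: best P0=NH1 P1=NH1 P2=-
Op 4: best P0=- P1=NH1 P2=-
Op 5: best P0=- P1=NH1 P2=NH0
Op 6: best P0=NH2 P1=NH1 P2=NH0
Op 7: best P0=NH2 P1=NH0 P2=NH0
Op 8: best P0=NH2 P1=NH1 P2=NH0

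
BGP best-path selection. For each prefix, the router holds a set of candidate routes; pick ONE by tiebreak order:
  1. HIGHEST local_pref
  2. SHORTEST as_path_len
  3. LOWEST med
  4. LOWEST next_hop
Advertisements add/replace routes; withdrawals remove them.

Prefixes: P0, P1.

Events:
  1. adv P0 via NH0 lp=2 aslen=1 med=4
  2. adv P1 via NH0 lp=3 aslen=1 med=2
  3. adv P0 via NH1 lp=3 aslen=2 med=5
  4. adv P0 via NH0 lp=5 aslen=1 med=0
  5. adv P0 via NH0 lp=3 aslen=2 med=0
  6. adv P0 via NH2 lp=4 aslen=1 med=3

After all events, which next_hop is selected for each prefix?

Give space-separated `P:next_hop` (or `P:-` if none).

Answer: P0:NH2 P1:NH0

Derivation:
Op 1: best P0=NH0 P1=-
Op 2: best P0=NH0 P1=NH0
Op 3: best P0=NH1 P1=NH0
Op 4: best P0=NH0 P1=NH0
Op 5: best P0=NH0 P1=NH0
Op 6: best P0=NH2 P1=NH0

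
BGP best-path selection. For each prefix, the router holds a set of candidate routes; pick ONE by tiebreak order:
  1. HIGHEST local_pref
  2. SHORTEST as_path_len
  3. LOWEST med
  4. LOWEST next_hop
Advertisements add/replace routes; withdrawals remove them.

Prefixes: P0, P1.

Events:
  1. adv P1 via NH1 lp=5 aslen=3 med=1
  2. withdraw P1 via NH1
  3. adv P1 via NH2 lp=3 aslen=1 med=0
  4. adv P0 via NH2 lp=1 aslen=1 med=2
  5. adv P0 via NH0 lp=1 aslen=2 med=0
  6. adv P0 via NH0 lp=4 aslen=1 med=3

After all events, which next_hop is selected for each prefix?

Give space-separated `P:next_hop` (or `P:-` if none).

Op 1: best P0=- P1=NH1
Op 2: best P0=- P1=-
Op 3: best P0=- P1=NH2
Op 4: best P0=NH2 P1=NH2
Op 5: best P0=NH2 P1=NH2
Op 6: best P0=NH0 P1=NH2

Answer: P0:NH0 P1:NH2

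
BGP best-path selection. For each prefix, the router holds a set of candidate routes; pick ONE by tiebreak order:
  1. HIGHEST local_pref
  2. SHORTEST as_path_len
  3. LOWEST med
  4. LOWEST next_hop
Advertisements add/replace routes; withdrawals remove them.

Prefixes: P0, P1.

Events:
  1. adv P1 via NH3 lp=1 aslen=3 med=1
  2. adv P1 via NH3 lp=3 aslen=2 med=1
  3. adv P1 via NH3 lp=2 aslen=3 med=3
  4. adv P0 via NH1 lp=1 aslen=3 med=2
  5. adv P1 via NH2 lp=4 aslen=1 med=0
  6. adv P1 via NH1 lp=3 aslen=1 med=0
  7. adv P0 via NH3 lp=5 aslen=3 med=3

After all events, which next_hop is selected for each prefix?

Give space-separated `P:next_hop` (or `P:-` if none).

Answer: P0:NH3 P1:NH2

Derivation:
Op 1: best P0=- P1=NH3
Op 2: best P0=- P1=NH3
Op 3: best P0=- P1=NH3
Op 4: best P0=NH1 P1=NH3
Op 5: best P0=NH1 P1=NH2
Op 6: best P0=NH1 P1=NH2
Op 7: best P0=NH3 P1=NH2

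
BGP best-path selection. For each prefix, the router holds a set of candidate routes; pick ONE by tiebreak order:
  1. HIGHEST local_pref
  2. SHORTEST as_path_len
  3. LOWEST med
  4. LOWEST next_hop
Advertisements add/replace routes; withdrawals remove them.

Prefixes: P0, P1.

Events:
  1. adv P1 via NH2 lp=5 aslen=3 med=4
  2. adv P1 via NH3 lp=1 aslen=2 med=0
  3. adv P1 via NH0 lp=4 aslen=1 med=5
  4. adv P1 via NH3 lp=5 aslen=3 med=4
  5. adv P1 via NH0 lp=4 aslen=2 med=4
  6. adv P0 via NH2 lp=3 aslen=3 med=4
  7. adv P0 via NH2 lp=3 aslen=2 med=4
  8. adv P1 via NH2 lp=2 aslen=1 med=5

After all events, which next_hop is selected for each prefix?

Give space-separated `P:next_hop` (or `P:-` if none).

Answer: P0:NH2 P1:NH3

Derivation:
Op 1: best P0=- P1=NH2
Op 2: best P0=- P1=NH2
Op 3: best P0=- P1=NH2
Op 4: best P0=- P1=NH2
Op 5: best P0=- P1=NH2
Op 6: best P0=NH2 P1=NH2
Op 7: best P0=NH2 P1=NH2
Op 8: best P0=NH2 P1=NH3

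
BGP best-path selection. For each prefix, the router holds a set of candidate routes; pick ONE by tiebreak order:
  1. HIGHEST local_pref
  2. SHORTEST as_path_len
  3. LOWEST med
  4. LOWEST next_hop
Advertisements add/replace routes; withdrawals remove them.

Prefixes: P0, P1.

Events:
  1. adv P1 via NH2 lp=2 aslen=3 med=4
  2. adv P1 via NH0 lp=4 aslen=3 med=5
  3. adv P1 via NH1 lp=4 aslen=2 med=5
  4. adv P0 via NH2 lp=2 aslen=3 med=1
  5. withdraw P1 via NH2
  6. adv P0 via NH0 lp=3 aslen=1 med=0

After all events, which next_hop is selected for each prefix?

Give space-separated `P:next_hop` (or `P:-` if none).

Answer: P0:NH0 P1:NH1

Derivation:
Op 1: best P0=- P1=NH2
Op 2: best P0=- P1=NH0
Op 3: best P0=- P1=NH1
Op 4: best P0=NH2 P1=NH1
Op 5: best P0=NH2 P1=NH1
Op 6: best P0=NH0 P1=NH1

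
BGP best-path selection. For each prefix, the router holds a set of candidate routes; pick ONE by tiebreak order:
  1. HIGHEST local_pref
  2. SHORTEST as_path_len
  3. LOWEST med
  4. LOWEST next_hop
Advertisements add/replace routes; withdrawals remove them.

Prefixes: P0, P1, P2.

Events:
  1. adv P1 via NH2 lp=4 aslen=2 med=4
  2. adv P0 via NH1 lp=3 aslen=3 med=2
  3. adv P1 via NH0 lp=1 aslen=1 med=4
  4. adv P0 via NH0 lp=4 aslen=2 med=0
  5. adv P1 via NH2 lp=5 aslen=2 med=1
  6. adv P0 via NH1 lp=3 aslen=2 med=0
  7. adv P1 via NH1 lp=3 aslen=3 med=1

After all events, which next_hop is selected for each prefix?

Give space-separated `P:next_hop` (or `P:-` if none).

Op 1: best P0=- P1=NH2 P2=-
Op 2: best P0=NH1 P1=NH2 P2=-
Op 3: best P0=NH1 P1=NH2 P2=-
Op 4: best P0=NH0 P1=NH2 P2=-
Op 5: best P0=NH0 P1=NH2 P2=-
Op 6: best P0=NH0 P1=NH2 P2=-
Op 7: best P0=NH0 P1=NH2 P2=-

Answer: P0:NH0 P1:NH2 P2:-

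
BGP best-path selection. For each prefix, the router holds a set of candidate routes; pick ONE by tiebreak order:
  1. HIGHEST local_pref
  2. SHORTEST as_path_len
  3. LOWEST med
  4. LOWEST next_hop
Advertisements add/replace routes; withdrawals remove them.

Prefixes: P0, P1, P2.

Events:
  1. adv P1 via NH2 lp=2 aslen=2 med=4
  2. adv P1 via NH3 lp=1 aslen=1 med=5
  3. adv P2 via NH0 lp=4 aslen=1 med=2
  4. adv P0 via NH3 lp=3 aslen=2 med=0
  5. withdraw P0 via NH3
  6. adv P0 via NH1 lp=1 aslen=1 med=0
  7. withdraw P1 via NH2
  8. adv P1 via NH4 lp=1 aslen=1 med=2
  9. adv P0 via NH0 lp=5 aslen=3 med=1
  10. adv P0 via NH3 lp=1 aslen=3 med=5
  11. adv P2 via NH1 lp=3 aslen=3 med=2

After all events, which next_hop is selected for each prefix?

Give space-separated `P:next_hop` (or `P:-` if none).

Op 1: best P0=- P1=NH2 P2=-
Op 2: best P0=- P1=NH2 P2=-
Op 3: best P0=- P1=NH2 P2=NH0
Op 4: best P0=NH3 P1=NH2 P2=NH0
Op 5: best P0=- P1=NH2 P2=NH0
Op 6: best P0=NH1 P1=NH2 P2=NH0
Op 7: best P0=NH1 P1=NH3 P2=NH0
Op 8: best P0=NH1 P1=NH4 P2=NH0
Op 9: best P0=NH0 P1=NH4 P2=NH0
Op 10: best P0=NH0 P1=NH4 P2=NH0
Op 11: best P0=NH0 P1=NH4 P2=NH0

Answer: P0:NH0 P1:NH4 P2:NH0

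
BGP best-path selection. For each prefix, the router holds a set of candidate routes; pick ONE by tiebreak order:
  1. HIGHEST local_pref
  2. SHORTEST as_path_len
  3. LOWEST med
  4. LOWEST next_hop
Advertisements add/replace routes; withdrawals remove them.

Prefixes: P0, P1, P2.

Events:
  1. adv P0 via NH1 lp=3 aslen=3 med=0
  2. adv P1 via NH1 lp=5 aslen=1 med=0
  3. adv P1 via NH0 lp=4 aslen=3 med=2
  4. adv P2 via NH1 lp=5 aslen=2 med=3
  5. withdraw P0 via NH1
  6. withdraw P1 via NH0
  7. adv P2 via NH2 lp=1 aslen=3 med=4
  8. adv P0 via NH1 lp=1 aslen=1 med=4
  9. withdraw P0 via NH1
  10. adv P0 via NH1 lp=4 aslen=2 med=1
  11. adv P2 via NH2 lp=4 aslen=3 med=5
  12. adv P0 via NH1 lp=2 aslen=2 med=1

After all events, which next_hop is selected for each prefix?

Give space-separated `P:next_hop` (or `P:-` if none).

Answer: P0:NH1 P1:NH1 P2:NH1

Derivation:
Op 1: best P0=NH1 P1=- P2=-
Op 2: best P0=NH1 P1=NH1 P2=-
Op 3: best P0=NH1 P1=NH1 P2=-
Op 4: best P0=NH1 P1=NH1 P2=NH1
Op 5: best P0=- P1=NH1 P2=NH1
Op 6: best P0=- P1=NH1 P2=NH1
Op 7: best P0=- P1=NH1 P2=NH1
Op 8: best P0=NH1 P1=NH1 P2=NH1
Op 9: best P0=- P1=NH1 P2=NH1
Op 10: best P0=NH1 P1=NH1 P2=NH1
Op 11: best P0=NH1 P1=NH1 P2=NH1
Op 12: best P0=NH1 P1=NH1 P2=NH1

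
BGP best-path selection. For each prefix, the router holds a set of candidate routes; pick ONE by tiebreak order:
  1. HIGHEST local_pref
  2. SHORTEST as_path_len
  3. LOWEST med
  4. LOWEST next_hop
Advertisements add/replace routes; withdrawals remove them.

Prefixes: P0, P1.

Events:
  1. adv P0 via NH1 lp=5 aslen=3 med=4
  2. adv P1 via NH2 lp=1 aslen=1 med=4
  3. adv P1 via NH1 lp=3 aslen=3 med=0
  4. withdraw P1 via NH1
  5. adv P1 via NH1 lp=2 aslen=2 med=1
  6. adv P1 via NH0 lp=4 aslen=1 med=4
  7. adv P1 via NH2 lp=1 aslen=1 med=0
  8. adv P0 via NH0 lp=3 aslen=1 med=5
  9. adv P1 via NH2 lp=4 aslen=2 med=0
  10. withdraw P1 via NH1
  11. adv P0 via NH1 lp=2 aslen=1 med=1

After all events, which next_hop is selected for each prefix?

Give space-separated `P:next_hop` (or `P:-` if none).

Op 1: best P0=NH1 P1=-
Op 2: best P0=NH1 P1=NH2
Op 3: best P0=NH1 P1=NH1
Op 4: best P0=NH1 P1=NH2
Op 5: best P0=NH1 P1=NH1
Op 6: best P0=NH1 P1=NH0
Op 7: best P0=NH1 P1=NH0
Op 8: best P0=NH1 P1=NH0
Op 9: best P0=NH1 P1=NH0
Op 10: best P0=NH1 P1=NH0
Op 11: best P0=NH0 P1=NH0

Answer: P0:NH0 P1:NH0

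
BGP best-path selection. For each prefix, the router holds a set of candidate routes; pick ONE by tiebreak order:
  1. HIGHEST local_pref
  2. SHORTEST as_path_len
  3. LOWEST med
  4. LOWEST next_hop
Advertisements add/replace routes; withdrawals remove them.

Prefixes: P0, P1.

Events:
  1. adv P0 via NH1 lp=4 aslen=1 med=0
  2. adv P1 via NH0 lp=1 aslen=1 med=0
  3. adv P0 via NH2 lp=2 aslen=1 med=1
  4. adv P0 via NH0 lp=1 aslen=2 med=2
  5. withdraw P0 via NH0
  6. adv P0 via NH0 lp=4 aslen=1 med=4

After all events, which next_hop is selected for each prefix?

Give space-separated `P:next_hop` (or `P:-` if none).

Op 1: best P0=NH1 P1=-
Op 2: best P0=NH1 P1=NH0
Op 3: best P0=NH1 P1=NH0
Op 4: best P0=NH1 P1=NH0
Op 5: best P0=NH1 P1=NH0
Op 6: best P0=NH1 P1=NH0

Answer: P0:NH1 P1:NH0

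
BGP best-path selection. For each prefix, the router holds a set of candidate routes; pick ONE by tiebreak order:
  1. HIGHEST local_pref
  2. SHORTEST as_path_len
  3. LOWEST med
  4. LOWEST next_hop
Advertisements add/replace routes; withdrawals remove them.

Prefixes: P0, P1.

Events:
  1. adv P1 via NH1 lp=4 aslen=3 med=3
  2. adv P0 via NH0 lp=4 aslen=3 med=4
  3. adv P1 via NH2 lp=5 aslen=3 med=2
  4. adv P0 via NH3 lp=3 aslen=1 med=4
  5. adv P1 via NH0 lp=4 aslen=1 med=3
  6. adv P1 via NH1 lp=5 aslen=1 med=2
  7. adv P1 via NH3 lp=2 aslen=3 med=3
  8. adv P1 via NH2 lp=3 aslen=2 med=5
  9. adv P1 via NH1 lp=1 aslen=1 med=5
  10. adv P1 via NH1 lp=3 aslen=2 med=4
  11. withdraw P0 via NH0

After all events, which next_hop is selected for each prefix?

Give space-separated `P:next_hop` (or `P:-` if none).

Op 1: best P0=- P1=NH1
Op 2: best P0=NH0 P1=NH1
Op 3: best P0=NH0 P1=NH2
Op 4: best P0=NH0 P1=NH2
Op 5: best P0=NH0 P1=NH2
Op 6: best P0=NH0 P1=NH1
Op 7: best P0=NH0 P1=NH1
Op 8: best P0=NH0 P1=NH1
Op 9: best P0=NH0 P1=NH0
Op 10: best P0=NH0 P1=NH0
Op 11: best P0=NH3 P1=NH0

Answer: P0:NH3 P1:NH0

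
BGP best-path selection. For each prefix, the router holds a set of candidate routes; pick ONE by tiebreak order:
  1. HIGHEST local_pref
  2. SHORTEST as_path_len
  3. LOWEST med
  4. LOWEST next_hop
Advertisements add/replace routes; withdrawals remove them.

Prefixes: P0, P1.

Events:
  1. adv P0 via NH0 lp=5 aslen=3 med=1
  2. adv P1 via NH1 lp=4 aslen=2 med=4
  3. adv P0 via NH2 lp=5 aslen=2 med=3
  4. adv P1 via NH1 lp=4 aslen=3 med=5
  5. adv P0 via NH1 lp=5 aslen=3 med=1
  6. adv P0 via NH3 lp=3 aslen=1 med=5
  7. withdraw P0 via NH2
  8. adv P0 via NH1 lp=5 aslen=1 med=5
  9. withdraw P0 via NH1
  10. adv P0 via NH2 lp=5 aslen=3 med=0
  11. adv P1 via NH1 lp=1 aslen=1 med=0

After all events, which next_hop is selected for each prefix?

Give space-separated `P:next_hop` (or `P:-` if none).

Op 1: best P0=NH0 P1=-
Op 2: best P0=NH0 P1=NH1
Op 3: best P0=NH2 P1=NH1
Op 4: best P0=NH2 P1=NH1
Op 5: best P0=NH2 P1=NH1
Op 6: best P0=NH2 P1=NH1
Op 7: best P0=NH0 P1=NH1
Op 8: best P0=NH1 P1=NH1
Op 9: best P0=NH0 P1=NH1
Op 10: best P0=NH2 P1=NH1
Op 11: best P0=NH2 P1=NH1

Answer: P0:NH2 P1:NH1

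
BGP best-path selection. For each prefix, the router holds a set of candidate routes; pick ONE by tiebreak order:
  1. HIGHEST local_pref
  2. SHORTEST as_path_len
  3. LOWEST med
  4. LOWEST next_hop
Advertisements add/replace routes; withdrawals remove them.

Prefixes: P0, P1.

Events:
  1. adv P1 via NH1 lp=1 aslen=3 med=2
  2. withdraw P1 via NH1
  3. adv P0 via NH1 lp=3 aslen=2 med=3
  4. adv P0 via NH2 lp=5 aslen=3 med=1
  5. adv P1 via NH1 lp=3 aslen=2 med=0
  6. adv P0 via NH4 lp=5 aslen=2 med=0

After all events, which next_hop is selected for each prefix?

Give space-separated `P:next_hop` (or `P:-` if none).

Answer: P0:NH4 P1:NH1

Derivation:
Op 1: best P0=- P1=NH1
Op 2: best P0=- P1=-
Op 3: best P0=NH1 P1=-
Op 4: best P0=NH2 P1=-
Op 5: best P0=NH2 P1=NH1
Op 6: best P0=NH4 P1=NH1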